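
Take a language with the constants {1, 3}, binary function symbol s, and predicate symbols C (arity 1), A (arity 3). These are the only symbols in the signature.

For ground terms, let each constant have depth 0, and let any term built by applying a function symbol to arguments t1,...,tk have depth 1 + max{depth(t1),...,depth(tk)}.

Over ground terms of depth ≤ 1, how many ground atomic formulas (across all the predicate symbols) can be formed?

222

First count ground terms of depth ≤ 1.
If N_k denotes the number of depth-≤k ground terms, the 2 constants give N_0 = 2, and each function symbol of arity r contributes N_{k-1}^r new terms at level k: N_k = 2 + N_{k-1}^2.
N_0 = 2
N_1 = 2 + 2^2 = 6
Explicitly: 1, 3, s(1, 1), s(1, 3), s(3, 1), s(3, 3).
So |H| = 6.
Ground atoms are formed by filling each argument slot of a predicate with a term from H, so an r-ary predicate gives |H|^r atoms:
  C: 6;  A: 6^3 = 216
Total ground atoms: 6 + 216 = 222.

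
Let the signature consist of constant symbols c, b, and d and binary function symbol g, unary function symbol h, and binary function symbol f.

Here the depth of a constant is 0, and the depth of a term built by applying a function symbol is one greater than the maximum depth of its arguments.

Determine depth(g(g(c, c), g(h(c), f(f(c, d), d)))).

depth(g(c, c)) = 1 + max(0, 0) = 1
depth(h(c)) = 1 + depth(c) = 1 + 0 = 1
depth(f(c, d)) = 1 + max(0, 0) = 1
depth(f(f(c, d), d)) = 1 + max(1, 0) = 2
depth(g(h(c), f(f(c, d), d))) = 1 + max(1, 2) = 3
depth(g(g(c, c), g(h(c), f(f(c, d), d)))) = 1 + max(1, 3) = 4

4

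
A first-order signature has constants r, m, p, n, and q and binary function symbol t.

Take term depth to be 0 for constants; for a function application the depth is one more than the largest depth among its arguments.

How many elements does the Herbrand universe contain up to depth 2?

If N_k denotes the number of depth-≤k ground terms, the 5 constants give N_0 = 5, and each function symbol of arity r contributes N_{k-1}^r new terms at level k: N_k = 5 + N_{k-1}^2.
N_0 = 5
N_1 = 5 + 5^2 = 30
N_2 = 5 + 30^2 = 905

905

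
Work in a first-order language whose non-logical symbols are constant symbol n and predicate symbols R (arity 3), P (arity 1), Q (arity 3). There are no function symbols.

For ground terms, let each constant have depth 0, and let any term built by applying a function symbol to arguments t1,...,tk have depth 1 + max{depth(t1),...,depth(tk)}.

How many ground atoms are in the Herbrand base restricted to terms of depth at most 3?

3

First count ground terms of depth ≤ 3.
With no function symbols every ground term is a constant, so there is exactly 1 ground term at every depth bound.
N_0 = 1
N_1 = 1
N_2 = 1
N_3 = 1
So |H| = 1.
For each predicate symbol, the number of ground atoms is |H| raised to its arity; summing:
  R: 1^3 = 1;  P: 1;  Q: 1^3 = 1
Total ground atoms: 1 + 1 + 1 = 3.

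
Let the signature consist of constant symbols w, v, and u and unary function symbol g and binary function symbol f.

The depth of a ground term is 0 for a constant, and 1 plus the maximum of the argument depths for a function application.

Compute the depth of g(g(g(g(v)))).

depth(g(v)) = 1 + depth(v) = 1 + 0 = 1
depth(g(g(v))) = 1 + depth(g(v)) = 1 + 1 = 2
depth(g(g(g(v)))) = 1 + depth(g(g(v))) = 1 + 2 = 3
depth(g(g(g(g(v))))) = 1 + depth(g(g(g(v)))) = 1 + 3 = 4

4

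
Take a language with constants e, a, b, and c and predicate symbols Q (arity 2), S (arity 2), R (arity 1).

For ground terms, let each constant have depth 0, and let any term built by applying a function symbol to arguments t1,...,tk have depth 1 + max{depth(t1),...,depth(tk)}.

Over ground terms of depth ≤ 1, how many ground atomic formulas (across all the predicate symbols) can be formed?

First count ground terms of depth ≤ 1.
With no function symbols every ground term is a constant, so there are exactly 4 ground terms at every depth bound.
N_0 = 4
N_1 = 4
So |H| = 4.
For each predicate symbol, the number of ground atoms is |H| raised to its arity; summing:
  Q: 4^2 = 16;  S: 4^2 = 16;  R: 4
Total ground atoms: 16 + 16 + 4 = 36.

36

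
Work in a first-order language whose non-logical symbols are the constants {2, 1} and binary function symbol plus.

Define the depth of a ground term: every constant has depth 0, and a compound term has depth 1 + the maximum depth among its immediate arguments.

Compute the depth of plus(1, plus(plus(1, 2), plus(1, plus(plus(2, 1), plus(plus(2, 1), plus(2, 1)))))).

6

depth(plus(1, 2)) = 1 + max(0, 0) = 1
depth(plus(2, 1)) = 1 + max(0, 0) = 1
depth(plus(plus(2, 1), plus(2, 1))) = 1 + max(1, 1) = 2
depth(plus(plus(2, 1), plus(plus(2, 1), plus(2, 1)))) = 1 + max(1, 2) = 3
depth(plus(1, plus(plus(2, 1), plus(plus(2, 1), plus(2, 1))))) = 1 + max(0, 3) = 4
depth(plus(plus(1, 2), plus(1, plus(plus(2, 1), plus(plus(2, 1), plus(2, 1)))))) = 1 + max(1, 4) = 5
depth(plus(1, plus(plus(1, 2), plus(1, plus(plus(2, 1), plus(plus(2, 1), plus(2, 1))))))) = 1 + max(0, 5) = 6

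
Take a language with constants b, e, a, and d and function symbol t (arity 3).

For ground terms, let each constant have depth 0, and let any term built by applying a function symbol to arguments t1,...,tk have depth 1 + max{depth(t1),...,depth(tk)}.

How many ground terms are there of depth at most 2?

If N_k denotes the number of depth-≤k ground terms, the 4 constants give N_0 = 4, and each function symbol of arity r contributes N_{k-1}^r new terms at level k: N_k = 4 + N_{k-1}^3.
N_0 = 4
N_1 = 4 + 4^3 = 68
N_2 = 4 + 68^3 = 314436

314436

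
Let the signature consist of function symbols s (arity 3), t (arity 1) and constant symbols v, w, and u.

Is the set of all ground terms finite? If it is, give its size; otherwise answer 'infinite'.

infinite

The signature has at least one function symbol (s, arity 3) and at least one constant (v).
Iterating s gives infinitely many distinct ground terms: v, s(v, v, v), s(s(v, v, v), s(v, v, v), s(v, v, v)), ...
So the Herbrand universe is infinite.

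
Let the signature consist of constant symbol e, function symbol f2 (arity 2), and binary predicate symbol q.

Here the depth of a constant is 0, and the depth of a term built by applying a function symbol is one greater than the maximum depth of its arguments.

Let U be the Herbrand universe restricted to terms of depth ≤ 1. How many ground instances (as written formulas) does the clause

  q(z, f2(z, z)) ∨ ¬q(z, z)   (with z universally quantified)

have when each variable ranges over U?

2

Ground terms of depth ≤ 1:
  Let N_k count ground terms of depth at most k. Each non-constant term of depth ≤ k is some function symbol applied to depth-≤(k−1) arguments, giving N_k = 1 + N_{k-1}^2.
  N_0 = 1
  N_1 = 1 + 1^2 = 2
  Explicitly: e, f2(e, e).
So there are 2 ground terms available for substitution.
The clause has 1 distinct variable (z), which appears in the body. In the free term algebra distinct substitutions yield syntactically distinct ground instances.
Number of ground instances = 2.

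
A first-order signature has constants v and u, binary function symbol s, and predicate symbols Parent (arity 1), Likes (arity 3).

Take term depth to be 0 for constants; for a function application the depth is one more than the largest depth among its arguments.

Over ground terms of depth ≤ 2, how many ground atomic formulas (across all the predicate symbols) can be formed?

First count ground terms of depth ≤ 2.
Count level by level. With function symbols s/2, the terms of depth ≤ k are the 2 constants together with each function applied to depth-≤(k−1) tuples, so N_k = 2 + N_{k-1}^2.
N_0 = 2
N_1 = 2 + 2^2 = 6
N_2 = 2 + 6^2 = 38
So |H| = 38.
Ground atoms are formed by filling each argument slot of a predicate with a term from H, so an r-ary predicate gives |H|^r atoms:
  Parent: 38;  Likes: 38^3 = 54872
Total ground atoms: 38 + 54872 = 54910.

54910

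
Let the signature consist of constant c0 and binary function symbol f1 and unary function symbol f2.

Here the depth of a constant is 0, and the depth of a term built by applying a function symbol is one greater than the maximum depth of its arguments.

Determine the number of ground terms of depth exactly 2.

Let N_k count ground terms of depth at most k. Each non-constant term of depth ≤ k is some function symbol applied to depth-≤(k−1) arguments, giving N_k = 1 + N_{k-1}^2 + N_{k-1}.
N_0 = 1
N_1 = 1 + 1^2 + 1 = 3
N_2 = 1 + 3^2 + 3 = 13
Terms of depth exactly 2: N_2 − N_1 = 13 − 3 = 10.

10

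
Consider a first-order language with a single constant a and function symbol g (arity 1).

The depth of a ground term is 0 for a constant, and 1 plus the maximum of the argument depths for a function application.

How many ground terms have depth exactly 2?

1

Let N_k = |{terms of depth ≤ k}|. Then N_0 = 1 and N_k = 1 + N_{k-1} for k ≥ 1 (one summand per function symbol, arity giving the exponent).
N_0 = 1
N_1 = 1 + 1 = 2
N_2 = 1 + 2 = 3
Terms of depth exactly 2: N_2 − N_1 = 3 − 2 = 1.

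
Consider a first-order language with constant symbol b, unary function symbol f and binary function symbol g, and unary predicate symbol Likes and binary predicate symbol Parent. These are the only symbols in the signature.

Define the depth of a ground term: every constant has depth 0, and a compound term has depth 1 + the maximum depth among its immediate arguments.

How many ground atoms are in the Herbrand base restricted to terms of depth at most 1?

First count ground terms of depth ≤ 1.
If N_k denotes the number of depth-≤k ground terms, the 1 constant gives N_0 = 1, and each function symbol of arity r contributes N_{k-1}^r new terms at level k: N_k = 1 + N_{k-1} + N_{k-1}^2.
N_0 = 1
N_1 = 1 + 1 + 1^2 = 3
So |H| = 3.
A ground atom is a predicate applied to a tuple of terms from H, so the count is the sum over predicates of |H|^arity:
  Likes: 3;  Parent: 3^2 = 9
Total ground atoms: 3 + 9 = 12.

12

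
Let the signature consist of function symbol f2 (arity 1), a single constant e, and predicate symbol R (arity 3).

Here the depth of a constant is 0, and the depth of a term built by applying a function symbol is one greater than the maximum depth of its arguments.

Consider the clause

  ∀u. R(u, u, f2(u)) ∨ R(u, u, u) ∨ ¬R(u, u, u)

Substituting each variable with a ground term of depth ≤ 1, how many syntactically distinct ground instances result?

Ground terms of depth ≤ 1:
  Count level by level. With function symbols f2/1, the terms of depth ≤ k are the 1 constant together with each function applied to depth-≤(k−1) tuples, so N_k = 1 + N_{k-1}.
  N_0 = 1
  N_1 = 1 + 1 = 2
  Explicitly: e, f2(e).
So there are 2 ground terms available for substitution.
The clause has 1 distinct variable (u), which appears in the body. In the free term algebra distinct substitutions yield syntactically distinct ground instances.
Number of ground instances = 2.

2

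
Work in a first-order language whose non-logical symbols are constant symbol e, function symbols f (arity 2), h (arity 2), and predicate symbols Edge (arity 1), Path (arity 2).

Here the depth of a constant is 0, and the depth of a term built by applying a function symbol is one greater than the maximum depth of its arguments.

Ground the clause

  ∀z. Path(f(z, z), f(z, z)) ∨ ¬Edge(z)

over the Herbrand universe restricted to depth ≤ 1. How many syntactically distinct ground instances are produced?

Ground terms of depth ≤ 1:
  Let N_k count ground terms of depth at most k. Each non-constant term of depth ≤ k is some function symbol applied to depth-≤(k−1) arguments, giving N_k = 1 + N_{k-1}^2 + N_{k-1}^2.
  N_0 = 1
  N_1 = 1 + 1^2 + 1^2 = 3
  Explicitly: e, f(e, e), h(e, e).
So there are 3 ground terms available for substitution.
The clause has 1 distinct variable (z), which appears in the body. In the free term algebra distinct substitutions yield syntactically distinct ground instances.
Number of ground instances = 3.

3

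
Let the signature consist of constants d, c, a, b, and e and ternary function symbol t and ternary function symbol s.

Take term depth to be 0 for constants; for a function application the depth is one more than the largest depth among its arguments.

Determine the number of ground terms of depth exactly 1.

If N_k denotes the number of depth-≤k ground terms, the 5 constants give N_0 = 5, and each function symbol of arity r contributes N_{k-1}^r new terms at level k: N_k = 5 + N_{k-1}^3 + N_{k-1}^3.
N_0 = 5
N_1 = 5 + 5^3 + 5^3 = 255
Terms of depth exactly 1: N_1 − N_0 = 255 − 5 = 250.

250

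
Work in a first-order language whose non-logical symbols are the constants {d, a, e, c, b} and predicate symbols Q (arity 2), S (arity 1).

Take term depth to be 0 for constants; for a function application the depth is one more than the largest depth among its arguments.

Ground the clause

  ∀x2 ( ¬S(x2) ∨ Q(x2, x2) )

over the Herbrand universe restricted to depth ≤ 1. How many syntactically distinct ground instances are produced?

Ground terms of depth ≤ 1:
  With no function symbols every ground term is a constant, so there are exactly 5 ground terms at every depth bound.
  N_0 = 5
  N_1 = 5
  Explicitly: d, a, e, c, b.
So there are 5 ground terms available for substitution.
There is 1 variable to instantiate (x2),  occurring in at least one literal, so different choices give different ground instances.
Number of ground instances = 5.

5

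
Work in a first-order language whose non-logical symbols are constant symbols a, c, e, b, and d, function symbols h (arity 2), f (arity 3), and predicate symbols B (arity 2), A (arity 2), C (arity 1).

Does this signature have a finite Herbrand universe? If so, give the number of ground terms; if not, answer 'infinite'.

infinite

The signature has at least one function symbol (h, arity 2) and at least one constant (a).
Iterating h gives infinitely many distinct ground terms: a, h(a, a), h(h(a, a), h(a, a)), ...
So the Herbrand universe is infinite.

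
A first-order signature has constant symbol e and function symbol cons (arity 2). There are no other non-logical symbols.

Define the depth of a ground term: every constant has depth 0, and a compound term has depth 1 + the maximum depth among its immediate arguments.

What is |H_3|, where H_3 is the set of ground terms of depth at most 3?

Let N_k = |{terms of depth ≤ k}|. Then N_0 = 1 and N_k = 1 + N_{k-1}^2 for k ≥ 1 (one summand per function symbol, arity giving the exponent).
N_0 = 1
N_1 = 1 + 1^2 = 2
N_2 = 1 + 2^2 = 5
N_3 = 1 + 5^2 = 26

26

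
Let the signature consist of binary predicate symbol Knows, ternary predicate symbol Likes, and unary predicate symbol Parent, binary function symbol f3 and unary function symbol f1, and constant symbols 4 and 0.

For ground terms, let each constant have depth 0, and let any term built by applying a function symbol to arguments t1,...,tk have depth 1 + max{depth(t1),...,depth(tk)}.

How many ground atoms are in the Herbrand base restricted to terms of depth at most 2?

First count ground terms of depth ≤ 2.
Let N_k count ground terms of depth at most k. Each non-constant term of depth ≤ k is some function symbol applied to depth-≤(k−1) arguments, giving N_k = 2 + N_{k-1}^2 + N_{k-1}.
N_0 = 2
N_1 = 2 + 2^2 + 2 = 8
N_2 = 2 + 8^2 + 8 = 74
So |H| = 74.
For each predicate symbol, the number of ground atoms is |H| raised to its arity; summing:
  Knows: 74^2 = 5476;  Likes: 74^3 = 405224;  Parent: 74
Total ground atoms: 5476 + 405224 + 74 = 410774.

410774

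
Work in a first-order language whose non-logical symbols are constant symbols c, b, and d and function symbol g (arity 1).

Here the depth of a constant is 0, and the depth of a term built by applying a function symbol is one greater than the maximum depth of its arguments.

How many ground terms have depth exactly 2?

3

Count level by level. With function symbols g/1, the terms of depth ≤ k are the 3 constants together with each function applied to depth-≤(k−1) tuples, so N_k = 3 + N_{k-1}.
N_0 = 3
N_1 = 3 + 3 = 6
N_2 = 3 + 6 = 9
Terms of depth exactly 2: N_2 − N_1 = 9 − 6 = 3.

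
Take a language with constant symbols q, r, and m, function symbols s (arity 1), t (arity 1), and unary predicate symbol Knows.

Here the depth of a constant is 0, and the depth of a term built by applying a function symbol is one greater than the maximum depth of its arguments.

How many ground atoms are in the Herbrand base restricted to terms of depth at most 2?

21

First count ground terms of depth ≤ 2.
If N_k denotes the number of depth-≤k ground terms, the 3 constants give N_0 = 3, and each function symbol of arity r contributes N_{k-1}^r new terms at level k: N_k = 3 + N_{k-1} + N_{k-1}.
N_0 = 3
N_1 = 3 + 3 + 3 = 9
N_2 = 3 + 9 + 9 = 21
So |H| = 21.
For each predicate symbol, the number of ground atoms is |H| raised to its arity; summing:
  Knows: 21
Total ground atoms: 21.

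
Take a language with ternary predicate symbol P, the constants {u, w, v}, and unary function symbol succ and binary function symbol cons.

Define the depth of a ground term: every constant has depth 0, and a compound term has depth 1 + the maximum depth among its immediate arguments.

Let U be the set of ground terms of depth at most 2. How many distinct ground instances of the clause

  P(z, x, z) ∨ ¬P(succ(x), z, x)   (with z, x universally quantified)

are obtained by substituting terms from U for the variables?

59049

Ground terms of depth ≤ 2:
  Let N_k = |{terms of depth ≤ k}|. Then N_0 = 3 and N_k = 3 + N_{k-1} + N_{k-1}^2 for k ≥ 1 (one summand per function symbol, arity giving the exponent).
  N_0 = 3
  N_1 = 3 + 3 + 3^2 = 15
  N_2 = 3 + 15 + 15^2 = 243
So there are 243 ground terms available for substitution.
The clause has 2 distinct variables (z, x), each appearing in the body. In the free term algebra distinct substitutions yield syntactically distinct ground instances.
Number of ground instances = 243^2 = 59049.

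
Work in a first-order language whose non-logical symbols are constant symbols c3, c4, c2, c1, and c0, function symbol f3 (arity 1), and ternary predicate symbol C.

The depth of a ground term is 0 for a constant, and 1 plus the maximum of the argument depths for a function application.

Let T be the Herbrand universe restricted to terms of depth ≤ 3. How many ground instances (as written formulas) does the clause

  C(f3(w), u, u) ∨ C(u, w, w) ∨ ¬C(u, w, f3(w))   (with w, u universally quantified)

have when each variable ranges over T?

Ground terms of depth ≤ 3:
  Let N_k = |{terms of depth ≤ k}|. Then N_0 = 5 and N_k = 5 + N_{k-1} for k ≥ 1 (one summand per function symbol, arity giving the exponent).
  N_0 = 5
  N_1 = 5 + 5 = 10
  N_2 = 5 + 10 = 15
  N_3 = 5 + 15 = 20
So there are 20 ground terms available for substitution.
The body mentions every one of the 2 quantified variables; since ground terms form a free algebra, no two substitutions collapse to the same formula.
Number of ground instances = 20^2 = 400.

400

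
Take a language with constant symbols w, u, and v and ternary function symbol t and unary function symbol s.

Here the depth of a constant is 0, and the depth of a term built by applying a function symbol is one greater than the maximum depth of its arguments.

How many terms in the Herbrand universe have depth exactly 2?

Let N_k count ground terms of depth at most k. Each non-constant term of depth ≤ k is some function symbol applied to depth-≤(k−1) arguments, giving N_k = 3 + N_{k-1}^3 + N_{k-1}.
N_0 = 3
N_1 = 3 + 3^3 + 3 = 33
N_2 = 3 + 33^3 + 33 = 35973
Terms of depth exactly 2: N_2 − N_1 = 35973 − 33 = 35940.

35940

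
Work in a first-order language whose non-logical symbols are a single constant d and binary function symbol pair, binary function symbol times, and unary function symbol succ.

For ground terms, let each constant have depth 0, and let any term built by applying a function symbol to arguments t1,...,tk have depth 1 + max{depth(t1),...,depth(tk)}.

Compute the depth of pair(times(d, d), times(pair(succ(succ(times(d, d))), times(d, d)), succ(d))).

depth(times(d, d)) = 1 + max(0, 0) = 1
depth(succ(times(d, d))) = 1 + depth(times(d, d)) = 1 + 1 = 2
depth(succ(succ(times(d, d)))) = 1 + depth(succ(times(d, d))) = 1 + 2 = 3
depth(pair(succ(succ(times(d, d))), times(d, d))) = 1 + max(3, 1) = 4
depth(succ(d)) = 1 + depth(d) = 1 + 0 = 1
depth(times(pair(succ(succ(times(d, d))), times(d, d)), succ(d))) = 1 + max(4, 1) = 5
depth(pair(times(d, d), times(pair(succ(succ(times(d, d))), times(d, d)), succ(d)))) = 1 + max(1, 5) = 6

6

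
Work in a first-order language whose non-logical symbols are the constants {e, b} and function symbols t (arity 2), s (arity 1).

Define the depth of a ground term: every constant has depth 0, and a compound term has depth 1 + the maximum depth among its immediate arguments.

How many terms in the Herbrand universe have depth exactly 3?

Let N_k count ground terms of depth at most k. Each non-constant term of depth ≤ k is some function symbol applied to depth-≤(k−1) arguments, giving N_k = 2 + N_{k-1}^2 + N_{k-1}.
N_0 = 2
N_1 = 2 + 2^2 + 2 = 8
N_2 = 2 + 8^2 + 8 = 74
N_3 = 2 + 74^2 + 74 = 5552
Terms of depth exactly 3: N_3 − N_2 = 5552 − 74 = 5478.

5478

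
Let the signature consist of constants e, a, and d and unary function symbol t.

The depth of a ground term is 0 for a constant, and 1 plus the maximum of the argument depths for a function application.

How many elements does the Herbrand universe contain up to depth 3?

Count level by level. With function symbols t/1, the terms of depth ≤ k are the 3 constants together with each function applied to depth-≤(k−1) tuples, so N_k = 3 + N_{k-1}.
N_0 = 3
N_1 = 3 + 3 = 6
N_2 = 3 + 6 = 9
N_3 = 3 + 9 = 12

12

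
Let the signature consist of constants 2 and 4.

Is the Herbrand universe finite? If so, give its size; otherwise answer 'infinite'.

2

There are no function symbols, so every ground term is one of the 2 constants.
The Herbrand universe is {2, 4}, which is finite with 2 elements.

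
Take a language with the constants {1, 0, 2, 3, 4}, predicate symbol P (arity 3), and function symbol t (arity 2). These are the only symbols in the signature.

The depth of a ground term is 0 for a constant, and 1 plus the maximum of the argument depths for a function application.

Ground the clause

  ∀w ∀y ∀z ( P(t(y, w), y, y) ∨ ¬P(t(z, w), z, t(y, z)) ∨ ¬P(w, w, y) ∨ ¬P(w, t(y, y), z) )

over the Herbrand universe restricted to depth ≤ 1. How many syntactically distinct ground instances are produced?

27000

Ground terms of depth ≤ 1:
  Count level by level. With function symbols t/2, the terms of depth ≤ k are the 5 constants together with each function applied to depth-≤(k−1) tuples, so N_k = 5 + N_{k-1}^2.
  N_0 = 5
  N_1 = 5 + 5^2 = 30
So there are 30 ground terms available for substitution.
Each of w, y, z ranges independently over the available ground terms, and distinct assignments produce distinct instances.
Number of ground instances = 30^3 = 27000.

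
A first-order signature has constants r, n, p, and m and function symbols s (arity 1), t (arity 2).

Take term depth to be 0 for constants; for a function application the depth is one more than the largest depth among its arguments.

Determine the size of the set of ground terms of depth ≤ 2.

Let N_k count ground terms of depth at most k. Each non-constant term of depth ≤ k is some function symbol applied to depth-≤(k−1) arguments, giving N_k = 4 + N_{k-1} + N_{k-1}^2.
N_0 = 4
N_1 = 4 + 4 + 4^2 = 24
N_2 = 4 + 24 + 24^2 = 604

604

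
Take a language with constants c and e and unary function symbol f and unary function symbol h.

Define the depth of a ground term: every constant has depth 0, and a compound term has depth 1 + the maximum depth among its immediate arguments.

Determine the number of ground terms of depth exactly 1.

Write N_k for the number of ground terms of depth ≤ k. A term of depth ≤ k is either a constant or a function symbol applied to arguments of depth ≤ k−1, so N_k = 2 + N_{k-1} + N_{k-1}.
N_0 = 2
N_1 = 2 + 2 + 2 = 6
Terms of depth exactly 1: N_1 − N_0 = 6 − 2 = 4.

4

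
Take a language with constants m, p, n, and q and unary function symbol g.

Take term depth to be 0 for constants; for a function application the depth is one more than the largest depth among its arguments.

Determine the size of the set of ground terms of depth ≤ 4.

20

Count level by level. With function symbols g/1, the terms of depth ≤ k are the 4 constants together with each function applied to depth-≤(k−1) tuples, so N_k = 4 + N_{k-1}.
N_0 = 4
N_1 = 4 + 4 = 8
N_2 = 4 + 8 = 12
N_3 = 4 + 12 = 16
N_4 = 4 + 16 = 20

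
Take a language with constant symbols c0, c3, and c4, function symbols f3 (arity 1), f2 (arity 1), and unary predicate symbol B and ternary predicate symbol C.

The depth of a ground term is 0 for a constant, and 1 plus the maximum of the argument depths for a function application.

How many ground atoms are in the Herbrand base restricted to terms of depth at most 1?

First count ground terms of depth ≤ 1.
Count level by level. With function symbols f3/1, f2/1, the terms of depth ≤ k are the 3 constants together with each function applied to depth-≤(k−1) tuples, so N_k = 3 + N_{k-1} + N_{k-1}.
N_0 = 3
N_1 = 3 + 3 + 3 = 9
Explicitly: c0, c3, c4, f3(c0), f3(c3), f3(c4), f2(c0), f2(c3), f2(c4).
So |H| = 9.
Ground atoms are formed by filling each argument slot of a predicate with a term from H, so an r-ary predicate gives |H|^r atoms:
  B: 9;  C: 9^3 = 729
Total ground atoms: 9 + 729 = 738.

738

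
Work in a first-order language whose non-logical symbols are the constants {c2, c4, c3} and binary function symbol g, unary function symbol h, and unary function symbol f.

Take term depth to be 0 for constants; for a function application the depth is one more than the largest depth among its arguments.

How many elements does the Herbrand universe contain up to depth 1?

If N_k denotes the number of depth-≤k ground terms, the 3 constants give N_0 = 3, and each function symbol of arity r contributes N_{k-1}^r new terms at level k: N_k = 3 + N_{k-1}^2 + N_{k-1} + N_{k-1}.
N_0 = 3
N_1 = 3 + 3^2 + 3 + 3 = 18

18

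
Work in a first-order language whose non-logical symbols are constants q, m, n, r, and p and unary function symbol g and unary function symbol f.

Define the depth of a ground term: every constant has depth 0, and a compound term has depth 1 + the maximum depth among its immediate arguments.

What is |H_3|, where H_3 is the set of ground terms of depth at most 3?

Let N_k = |{terms of depth ≤ k}|. Then N_0 = 5 and N_k = 5 + N_{k-1} + N_{k-1} for k ≥ 1 (one summand per function symbol, arity giving the exponent).
N_0 = 5
N_1 = 5 + 5 + 5 = 15
N_2 = 5 + 15 + 15 = 35
N_3 = 5 + 35 + 35 = 75

75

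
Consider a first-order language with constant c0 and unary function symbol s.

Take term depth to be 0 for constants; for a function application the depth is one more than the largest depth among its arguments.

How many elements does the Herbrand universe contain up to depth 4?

If N_k denotes the number of depth-≤k ground terms, the 1 constant gives N_0 = 1, and each function symbol of arity r contributes N_{k-1}^r new terms at level k: N_k = 1 + N_{k-1}.
N_0 = 1
N_1 = 1 + 1 = 2
N_2 = 1 + 2 = 3
N_3 = 1 + 3 = 4
N_4 = 1 + 4 = 5
Explicitly: c0, s(c0), s(s(c0)), s(s(s(c0))), s(s(s(s(c0)))).

5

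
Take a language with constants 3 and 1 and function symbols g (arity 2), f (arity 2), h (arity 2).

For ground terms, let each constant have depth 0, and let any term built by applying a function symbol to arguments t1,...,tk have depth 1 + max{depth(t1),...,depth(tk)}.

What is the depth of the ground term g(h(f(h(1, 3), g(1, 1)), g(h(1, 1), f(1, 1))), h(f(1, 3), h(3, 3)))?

depth(h(1, 3)) = 1 + max(0, 0) = 1
depth(g(1, 1)) = 1 + max(0, 0) = 1
depth(f(h(1, 3), g(1, 1))) = 1 + max(1, 1) = 2
depth(h(1, 1)) = 1 + max(0, 0) = 1
depth(f(1, 1)) = 1 + max(0, 0) = 1
depth(g(h(1, 1), f(1, 1))) = 1 + max(1, 1) = 2
depth(h(f(h(1, 3), g(1, 1)), g(h(1, 1), f(1, 1)))) = 1 + max(2, 2) = 3
depth(f(1, 3)) = 1 + max(0, 0) = 1
depth(h(3, 3)) = 1 + max(0, 0) = 1
depth(h(f(1, 3), h(3, 3))) = 1 + max(1, 1) = 2
depth(g(h(f(h(1, 3), g(1, 1)), g(h(1, 1), f(1, 1))), h(f(1, 3), h(3, 3)))) = 1 + max(3, 2) = 4

4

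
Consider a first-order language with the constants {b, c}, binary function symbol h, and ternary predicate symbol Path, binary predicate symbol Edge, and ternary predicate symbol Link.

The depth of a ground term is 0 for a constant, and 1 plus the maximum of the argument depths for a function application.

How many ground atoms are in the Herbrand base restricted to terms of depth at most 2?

First count ground terms of depth ≤ 2.
Let N_k count ground terms of depth at most k. Each non-constant term of depth ≤ k is some function symbol applied to depth-≤(k−1) arguments, giving N_k = 2 + N_{k-1}^2.
N_0 = 2
N_1 = 2 + 2^2 = 6
N_2 = 2 + 6^2 = 38
So |H| = 38.
Each predicate of arity r yields |H|^r ground atoms (one per choice of an r-tuple from H):
  Path: 38^3 = 54872;  Edge: 38^2 = 1444;  Link: 38^3 = 54872
Total ground atoms: 54872 + 1444 + 54872 = 111188.

111188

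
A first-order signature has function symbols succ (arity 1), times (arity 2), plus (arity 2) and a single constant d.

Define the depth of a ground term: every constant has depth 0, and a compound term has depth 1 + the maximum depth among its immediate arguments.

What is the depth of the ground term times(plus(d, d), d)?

2

depth(plus(d, d)) = 1 + max(0, 0) = 1
depth(times(plus(d, d), d)) = 1 + max(1, 0) = 2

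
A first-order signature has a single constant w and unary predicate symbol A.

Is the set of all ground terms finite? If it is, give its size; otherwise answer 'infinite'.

There are no function symbols, so the only ground term is the single constant.
The Herbrand universe is {w}, finite with 1 element.

1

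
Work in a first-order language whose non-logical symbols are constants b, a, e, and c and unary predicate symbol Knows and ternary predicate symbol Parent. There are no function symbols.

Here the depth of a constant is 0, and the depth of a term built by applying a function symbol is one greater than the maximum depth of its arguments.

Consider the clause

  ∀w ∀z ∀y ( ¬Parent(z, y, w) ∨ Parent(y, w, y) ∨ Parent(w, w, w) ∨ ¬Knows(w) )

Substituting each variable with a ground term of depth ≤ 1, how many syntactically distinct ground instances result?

Ground terms of depth ≤ 1:
  With no function symbols every ground term is a constant, so there are exactly 4 ground terms at every depth bound.
  N_0 = 4
  N_1 = 4
So there are 4 ground terms available for substitution.
Each of w, z, y ranges independently over the available ground terms, and distinct assignments produce distinct instances.
Number of ground instances = 4^3 = 64.

64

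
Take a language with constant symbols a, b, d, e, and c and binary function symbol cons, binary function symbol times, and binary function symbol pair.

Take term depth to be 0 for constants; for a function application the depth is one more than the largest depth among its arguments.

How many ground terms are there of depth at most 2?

Let N_k = |{terms of depth ≤ k}|. Then N_0 = 5 and N_k = 5 + N_{k-1}^2 + N_{k-1}^2 + N_{k-1}^2 for k ≥ 1 (one summand per function symbol, arity giving the exponent).
N_0 = 5
N_1 = 5 + 5^2 + 5^2 + 5^2 = 80
N_2 = 5 + 80^2 + 80^2 + 80^2 = 19205

19205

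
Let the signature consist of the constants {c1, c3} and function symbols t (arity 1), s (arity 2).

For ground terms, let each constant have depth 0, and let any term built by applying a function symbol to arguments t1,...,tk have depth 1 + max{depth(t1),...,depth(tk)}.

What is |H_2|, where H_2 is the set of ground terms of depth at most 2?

74

Let N_k = |{terms of depth ≤ k}|. Then N_0 = 2 and N_k = 2 + N_{k-1} + N_{k-1}^2 for k ≥ 1 (one summand per function symbol, arity giving the exponent).
N_0 = 2
N_1 = 2 + 2 + 2^2 = 8
N_2 = 2 + 8 + 8^2 = 74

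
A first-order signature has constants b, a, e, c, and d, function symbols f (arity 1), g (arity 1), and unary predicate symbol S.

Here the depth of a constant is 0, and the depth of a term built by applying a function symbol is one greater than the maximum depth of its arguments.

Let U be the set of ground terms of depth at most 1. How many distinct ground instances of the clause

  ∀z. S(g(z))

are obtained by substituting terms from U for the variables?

Ground terms of depth ≤ 1:
  Count level by level. With function symbols f/1, g/1, the terms of depth ≤ k are the 5 constants together with each function applied to depth-≤(k−1) tuples, so N_k = 5 + N_{k-1} + N_{k-1}.
  N_0 = 5
  N_1 = 5 + 5 + 5 = 15
So there are 15 ground terms available for substitution.
The variable z ranges independently over the available ground terms, and distinct assignments produce distinct instances.
Number of ground instances = 15.

15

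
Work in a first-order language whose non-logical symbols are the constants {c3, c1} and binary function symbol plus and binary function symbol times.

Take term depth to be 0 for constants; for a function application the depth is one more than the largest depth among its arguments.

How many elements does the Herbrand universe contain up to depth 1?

Write N_k for the number of ground terms of depth ≤ k. A term of depth ≤ k is either a constant or a function symbol applied to arguments of depth ≤ k−1, so N_k = 2 + N_{k-1}^2 + N_{k-1}^2.
N_0 = 2
N_1 = 2 + 2^2 + 2^2 = 10
Explicitly: c3, c1, plus(c3, c3), plus(c3, c1), plus(c1, c3), plus(c1, c1), times(c3, c3), times(c3, c1), times(c1, c3), times(c1, c1).

10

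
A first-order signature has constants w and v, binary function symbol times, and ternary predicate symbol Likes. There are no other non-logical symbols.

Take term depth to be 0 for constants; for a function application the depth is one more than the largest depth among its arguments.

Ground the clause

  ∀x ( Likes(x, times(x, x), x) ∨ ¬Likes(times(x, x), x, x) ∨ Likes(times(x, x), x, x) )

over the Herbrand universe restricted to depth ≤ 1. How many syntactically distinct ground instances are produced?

6

Ground terms of depth ≤ 1:
  Count level by level. With function symbols times/2, the terms of depth ≤ k are the 2 constants together with each function applied to depth-≤(k−1) tuples, so N_k = 2 + N_{k-1}^2.
  N_0 = 2
  N_1 = 2 + 2^2 = 6
  Explicitly: w, v, times(w, w), times(w, v), times(v, w), times(v, v).
So there are 6 ground terms available for substitution.
The variable x ranges independently over the available ground terms, and distinct assignments produce distinct instances.
Number of ground instances = 6.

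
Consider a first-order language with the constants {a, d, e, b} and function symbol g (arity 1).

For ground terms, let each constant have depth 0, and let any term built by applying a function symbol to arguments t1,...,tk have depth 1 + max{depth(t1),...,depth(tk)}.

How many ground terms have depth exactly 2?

4

If N_k denotes the number of depth-≤k ground terms, the 4 constants give N_0 = 4, and each function symbol of arity r contributes N_{k-1}^r new terms at level k: N_k = 4 + N_{k-1}.
N_0 = 4
N_1 = 4 + 4 = 8
N_2 = 4 + 8 = 12
Terms of depth exactly 2: N_2 − N_1 = 12 − 8 = 4.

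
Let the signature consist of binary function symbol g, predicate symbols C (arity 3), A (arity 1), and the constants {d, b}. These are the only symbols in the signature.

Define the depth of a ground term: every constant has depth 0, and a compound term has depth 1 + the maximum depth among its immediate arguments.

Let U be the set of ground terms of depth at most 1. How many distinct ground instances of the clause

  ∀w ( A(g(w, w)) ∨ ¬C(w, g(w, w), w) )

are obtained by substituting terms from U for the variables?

6

Ground terms of depth ≤ 1:
  Write N_k for the number of ground terms of depth ≤ k. A term of depth ≤ k is either a constant or a function symbol applied to arguments of depth ≤ k−1, so N_k = 2 + N_{k-1}^2.
  N_0 = 2
  N_1 = 2 + 2^2 = 6
  Explicitly: d, b, g(d, d), g(d, b), g(b, d), g(b, b).
So there are 6 ground terms available for substitution.
The variable w ranges independently over the available ground terms, and distinct assignments produce distinct instances.
Number of ground instances = 6.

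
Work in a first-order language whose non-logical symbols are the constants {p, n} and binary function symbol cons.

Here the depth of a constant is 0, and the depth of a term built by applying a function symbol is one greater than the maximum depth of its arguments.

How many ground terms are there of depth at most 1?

Let N_k = |{terms of depth ≤ k}|. Then N_0 = 2 and N_k = 2 + N_{k-1}^2 for k ≥ 1 (one summand per function symbol, arity giving the exponent).
N_0 = 2
N_1 = 2 + 2^2 = 6
Explicitly: p, n, cons(p, p), cons(p, n), cons(n, p), cons(n, n).

6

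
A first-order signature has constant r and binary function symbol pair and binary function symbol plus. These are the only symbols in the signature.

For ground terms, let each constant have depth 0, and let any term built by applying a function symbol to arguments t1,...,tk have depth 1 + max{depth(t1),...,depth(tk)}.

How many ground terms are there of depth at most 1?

3

Write N_k for the number of ground terms of depth ≤ k. A term of depth ≤ k is either a constant or a function symbol applied to arguments of depth ≤ k−1, so N_k = 1 + N_{k-1}^2 + N_{k-1}^2.
N_0 = 1
N_1 = 1 + 1^2 + 1^2 = 3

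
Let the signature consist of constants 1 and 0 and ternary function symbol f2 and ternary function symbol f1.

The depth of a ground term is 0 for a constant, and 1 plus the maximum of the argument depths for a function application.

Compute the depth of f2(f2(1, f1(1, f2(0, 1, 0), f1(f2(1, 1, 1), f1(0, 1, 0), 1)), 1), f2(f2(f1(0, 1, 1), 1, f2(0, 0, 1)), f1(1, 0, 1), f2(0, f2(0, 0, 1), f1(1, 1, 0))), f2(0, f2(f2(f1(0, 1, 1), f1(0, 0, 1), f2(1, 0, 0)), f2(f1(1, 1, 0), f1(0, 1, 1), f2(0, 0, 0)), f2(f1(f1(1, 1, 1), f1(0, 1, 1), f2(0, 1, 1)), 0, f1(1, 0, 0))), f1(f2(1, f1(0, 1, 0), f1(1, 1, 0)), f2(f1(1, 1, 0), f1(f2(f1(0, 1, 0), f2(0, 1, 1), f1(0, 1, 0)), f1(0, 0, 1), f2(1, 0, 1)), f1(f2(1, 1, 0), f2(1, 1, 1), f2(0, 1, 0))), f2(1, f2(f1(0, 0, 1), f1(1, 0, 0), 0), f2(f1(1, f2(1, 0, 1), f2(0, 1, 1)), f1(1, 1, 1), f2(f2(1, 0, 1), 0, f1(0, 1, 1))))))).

7

depth(f2(0, 1, 0)) = 1 + max(0, 0, 0) = 1
depth(f2(1, 1, 1)) = 1 + max(0, 0, 0) = 1
depth(f1(0, 1, 0)) = 1 + max(0, 0, 0) = 1
depth(f1(f2(1, 1, 1), f1(0, 1, 0), 1)) = 1 + max(1, 1, 0) = 2
depth(f1(1, f2(0, 1, 0), f1(f2(1, 1, 1), f1(0, 1, 0), 1))) = 1 + max(0, 1, 2) = 3
depth(f2(1, f1(1, f2(0, 1, 0), f1(f2(1, 1, 1), f1(0, 1, 0), 1)), 1)) = 1 + max(0, 3, 0) = 4
depth(f1(0, 1, 1)) = 1 + max(0, 0, 0) = 1
depth(f2(0, 0, 1)) = 1 + max(0, 0, 0) = 1
depth(f2(f1(0, 1, 1), 1, f2(0, 0, 1))) = 1 + max(1, 0, 1) = 2
depth(f1(1, 0, 1)) = 1 + max(0, 0, 0) = 1
depth(f1(1, 1, 0)) = 1 + max(0, 0, 0) = 1
depth(f2(0, f2(0, 0, 1), f1(1, 1, 0))) = 1 + max(0, 1, 1) = 2
depth(f2(f2(f1(0, 1, 1), 1, f2(0, 0, 1)), f1(1, 0, 1), f2(0, f2(0, 0, 1), f1(1, 1, 0)))) = 1 + max(2, 1, 2) = 3
depth(f1(0, 0, 1)) = 1 + max(0, 0, 0) = 1
depth(f2(1, 0, 0)) = 1 + max(0, 0, 0) = 1
depth(f2(f1(0, 1, 1), f1(0, 0, 1), f2(1, 0, 0))) = 1 + max(1, 1, 1) = 2
depth(f2(0, 0, 0)) = 1 + max(0, 0, 0) = 1
depth(f2(f1(1, 1, 0), f1(0, 1, 1), f2(0, 0, 0))) = 1 + max(1, 1, 1) = 2
depth(f1(1, 1, 1)) = 1 + max(0, 0, 0) = 1
depth(f2(0, 1, 1)) = 1 + max(0, 0, 0) = 1
depth(f1(f1(1, 1, 1), f1(0, 1, 1), f2(0, 1, 1))) = 1 + max(1, 1, 1) = 2
depth(f1(1, 0, 0)) = 1 + max(0, 0, 0) = 1
depth(f2(f1(f1(1, 1, 1), f1(0, 1, 1), f2(0, 1, 1)), 0, f1(1, 0, 0))) = 1 + max(2, 0, 1) = 3
depth(f2(f2(f1(0, 1, 1), f1(0, 0, 1), f2(1, 0, 0)), f2(f1(1, 1, 0), f1(0, 1, 1), f2(0, 0, 0)), f2(f1(f1(1, 1, 1), f1(0, 1, 1), f2(0, 1, 1)), 0, f1(1, 0, 0)))) = 1 + max(2, 2, 3) = 4
depth(f2(1, f1(0, 1, 0), f1(1, 1, 0))) = 1 + max(0, 1, 1) = 2
depth(f2(f1(0, 1, 0), f2(0, 1, 1), f1(0, 1, 0))) = 1 + max(1, 1, 1) = 2
depth(f2(1, 0, 1)) = 1 + max(0, 0, 0) = 1
depth(f1(f2(f1(0, 1, 0), f2(0, 1, 1), f1(0, 1, 0)), f1(0, 0, 1), f2(1, 0, 1))) = 1 + max(2, 1, 1) = 3
depth(f2(1, 1, 0)) = 1 + max(0, 0, 0) = 1
depth(f1(f2(1, 1, 0), f2(1, 1, 1), f2(0, 1, 0))) = 1 + max(1, 1, 1) = 2
depth(f2(f1(1, 1, 0), f1(f2(f1(0, 1, 0), f2(0, 1, 1), f1(0, 1, 0)), f1(0, 0, 1), f2(1, 0, 1)), f1(f2(1, 1, 0), f2(1, 1, 1), f2(0, 1, 0)))) = 1 + max(1, 3, 2) = 4
depth(f2(f1(0, 0, 1), f1(1, 0, 0), 0)) = 1 + max(1, 1, 0) = 2
depth(f1(1, f2(1, 0, 1), f2(0, 1, 1))) = 1 + max(0, 1, 1) = 2
depth(f2(f2(1, 0, 1), 0, f1(0, 1, 1))) = 1 + max(1, 0, 1) = 2
depth(f2(f1(1, f2(1, 0, 1), f2(0, 1, 1)), f1(1, 1, 1), f2(f2(1, 0, 1), 0, f1(0, 1, 1)))) = 1 + max(2, 1, 2) = 3
depth(f2(1, f2(f1(0, 0, 1), f1(1, 0, 0), 0), f2(f1(1, f2(1, 0, 1), f2(0, 1, 1)), f1(1, 1, 1), f2(f2(1, 0, 1), 0, f1(0, 1, 1))))) = 1 + max(0, 2, 3) = 4
depth(f1(f2(1, f1(0, 1, 0), f1(1, 1, 0)), f2(f1(1, 1, 0), f1(f2(f1(0, 1, 0), f2(0, 1, 1), f1(0, 1, 0)), f1(0, 0, 1), f2(1, 0, 1)), f1(f2(1, 1, 0), f2(1, 1, 1), f2(0, 1, 0))), f2(1, f2(f1(0, 0, 1), f1(1, 0, 0), 0), f2(f1(1, f2(1, 0, 1), f2(0, 1, 1)), f1(1, 1, 1), f2(f2(1, 0, 1), 0, f1(0, 1, 1)))))) = 1 + max(2, 4, 4) = 5
depth(f2(0, f2(f2(f1(0, 1, 1), f1(0, 0, 1), f2(1, 0, 0)), f2(f1(1, 1, 0), f1(0, 1, 1), f2(0, 0, 0)), f2(f1(f1(1, 1, 1), f1(0, 1, 1), f2(0, 1, 1)), 0, f1(1, 0, 0))), f1(f2(1, f1(0, 1, 0), f1(1, 1, 0)), f2(f1(1, 1, 0), f1(f2(f1(0, 1, 0), f2(0, 1, 1), f1(0, 1, 0)), f1(0, 0, 1), f2(1, 0, 1)), f1(f2(1, 1, 0), f2(1, 1, 1), f2(0, 1, 0))), f2(1, f2(f1(0, 0, 1), f1(1, 0, 0), 0), f2(f1(1, f2(1, 0, 1), f2(0, 1, 1)), f1(1, 1, 1), f2(f2(1, 0, 1), 0, f1(0, 1, 1))))))) = 1 + max(0, 4, 5) = 6
depth(f2(f2(1, f1(1, f2(0, 1, 0), f1(f2(1, 1, 1), f1(0, 1, 0), 1)), 1), f2(f2(f1(0, 1, 1), 1, f2(0, 0, 1)), f1(1, 0, 1), f2(0, f2(0, 0, 1), f1(1, 1, 0))), f2(0, f2(f2(f1(0, 1, 1), f1(0, 0, 1), f2(1, 0, 0)), f2(f1(1, 1, 0), f1(0, 1, 1), f2(0, 0, 0)), f2(f1(f1(1, 1, 1), f1(0, 1, 1), f2(0, 1, 1)), 0, f1(1, 0, 0))), f1(f2(1, f1(0, 1, 0), f1(1, 1, 0)), f2(f1(1, 1, 0), f1(f2(f1(0, 1, 0), f2(0, 1, 1), f1(0, 1, 0)), f1(0, 0, 1), f2(1, 0, 1)), f1(f2(1, 1, 0), f2(1, 1, 1), f2(0, 1, 0))), f2(1, f2(f1(0, 0, 1), f1(1, 0, 0), 0), f2(f1(1, f2(1, 0, 1), f2(0, 1, 1)), f1(1, 1, 1), f2(f2(1, 0, 1), 0, f1(0, 1, 1)))))))) = 1 + max(4, 3, 6) = 7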